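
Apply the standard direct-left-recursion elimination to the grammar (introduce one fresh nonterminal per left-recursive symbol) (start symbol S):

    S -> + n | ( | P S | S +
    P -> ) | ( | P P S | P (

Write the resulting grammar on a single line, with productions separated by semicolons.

S -> + n S' | ( S' | P S S'; P -> ) P' | ( P'; S' -> + S' | ε; P' -> P S P' | ( P' | ε

Left recursion appears on S, P.
For S: α = {+}, β = {+ n, (, P S}. Rewrite as S → β S' and S' → α S' | ε.
For P: α = {P S, (}, β = {), (}. Rewrite as P → β P' and P' → α P' | ε.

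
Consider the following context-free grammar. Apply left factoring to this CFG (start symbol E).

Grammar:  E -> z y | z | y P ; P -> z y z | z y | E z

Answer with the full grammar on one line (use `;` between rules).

E -> y P | z E'; P -> E z | z y P'; E' -> y | ε; P' -> z | ε

E has alternatives sharing prefix 'z': factor to E → z E' with E' → y | ε.
P has alternatives sharing prefix 'z y': factor to P → z y P' with P' → z | ε.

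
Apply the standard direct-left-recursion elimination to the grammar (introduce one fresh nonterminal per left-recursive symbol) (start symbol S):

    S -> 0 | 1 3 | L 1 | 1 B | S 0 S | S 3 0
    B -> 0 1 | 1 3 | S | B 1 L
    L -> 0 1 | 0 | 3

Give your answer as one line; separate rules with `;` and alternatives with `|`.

S -> 0 S' | 1 3 S' | L 1 S' | 1 B S'; B -> 0 1 B' | 1 3 B' | S B'; L -> 0 1 | 0 | 3; S' -> 0 S S' | 3 0 S' | ε; B' -> 1 L B' | ε

S, B are directly left-recursive.
For S: α = {0 S, 3 0}, β = {0, 1 3, L 1, 1 B}. Rewrite as S → β S' and S' → α S' | ε.
For B: α = {1 L}, β = {0 1, 1 3, S}. Rewrite as B → β B' and B' → α B' | ε.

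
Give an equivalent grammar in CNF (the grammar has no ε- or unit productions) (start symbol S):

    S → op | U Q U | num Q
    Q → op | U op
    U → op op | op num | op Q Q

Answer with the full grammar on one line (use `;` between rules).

S → op | U Y1 | X1 Q; Q → op | U X2; U → X2 X2 | X2 X1 | X2 Y2; X1 → num; X2 → op; Y1 → Q U; Y2 → Q Q

Introduce a nonterminal for each terminal appearing in a rule of length ≥ 2: X1 → num, X2 → op.
Binarize each right-hand side of length ≥ 3 by chaining fresh nonterminals (Y1, Y2, …): affected rules were S → U Q U; U → X2 Q Q.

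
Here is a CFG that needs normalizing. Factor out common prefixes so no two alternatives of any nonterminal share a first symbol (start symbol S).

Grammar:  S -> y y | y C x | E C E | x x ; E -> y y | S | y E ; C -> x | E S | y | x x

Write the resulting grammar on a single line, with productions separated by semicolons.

S -> E C E | x x | y S'; E -> S | y E'; C -> E S | y | x C'; S' -> y | C x; E' -> y | E; C' -> epsilon | x

S has alternatives sharing prefix 'y': factor to S → y S' with S' → y | C x.
E has alternatives sharing prefix 'y': factor to E → y E' with E' → y | E.
C has alternatives sharing prefix 'x': factor to C → x C' with C' → ε | x.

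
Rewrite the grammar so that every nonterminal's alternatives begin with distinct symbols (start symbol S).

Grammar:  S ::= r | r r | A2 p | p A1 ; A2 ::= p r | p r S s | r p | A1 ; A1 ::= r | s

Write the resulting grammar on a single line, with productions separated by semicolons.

S has alternatives sharing prefix 'r': factor to S → r S' with S' → ε | r.
A2 has alternatives sharing prefix 'p r': factor to A2 → p r A2' with A2' → ε | S s.

S ::= A2 p | p A1 | r S'; A2 ::= r p | A1 | p r A2'; A1 ::= r | s; S' ::= eps | r; A2' ::= eps | S s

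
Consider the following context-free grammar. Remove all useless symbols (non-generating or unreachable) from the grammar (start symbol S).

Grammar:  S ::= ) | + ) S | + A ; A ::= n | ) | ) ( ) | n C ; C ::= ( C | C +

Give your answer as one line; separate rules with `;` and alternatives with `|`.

S ::= ) | + ) S | + A; A ::= n | ) | ) ( )

Generating nonterminals: {A, S}.
Reachable from S after that: {A, S}.
Removed useless symbols: {C} and every production mentioning them.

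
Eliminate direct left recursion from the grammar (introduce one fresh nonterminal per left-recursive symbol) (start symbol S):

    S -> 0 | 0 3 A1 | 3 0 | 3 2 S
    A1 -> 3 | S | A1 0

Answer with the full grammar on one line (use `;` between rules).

Directly left-recursive nonterminal: A1.
For A1: α = {0}, β = {3, S}. Rewrite as A1 → β A1' and A1' → α A1' | ε.

S -> 0 | 0 3 A1 | 3 0 | 3 2 S; A1 -> 3 A1' | S A1'; A1' -> 0 A1' | ε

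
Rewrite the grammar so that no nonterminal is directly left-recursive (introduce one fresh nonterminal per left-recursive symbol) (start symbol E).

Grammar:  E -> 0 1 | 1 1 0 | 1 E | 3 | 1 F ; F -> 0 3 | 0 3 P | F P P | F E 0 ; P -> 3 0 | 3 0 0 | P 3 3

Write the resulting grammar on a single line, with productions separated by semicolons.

Directly left-recursive nonterminals: F, P.
For F: α = {P P, E 0}, β = {0 3, 0 3 P}. Rewrite as F → β F' and F' → α F' | ε.
For P: α = {3 3}, β = {3 0, 3 0 0}. Rewrite as P → β P' and P' → α P' | ε.

E -> 0 1 | 1 1 0 | 1 E | 3 | 1 F; F -> 0 3 F' | 0 3 P F'; P -> 3 0 P' | 3 0 0 P'; F' -> P P F' | E 0 F' | ε; P' -> 3 3 P' | ε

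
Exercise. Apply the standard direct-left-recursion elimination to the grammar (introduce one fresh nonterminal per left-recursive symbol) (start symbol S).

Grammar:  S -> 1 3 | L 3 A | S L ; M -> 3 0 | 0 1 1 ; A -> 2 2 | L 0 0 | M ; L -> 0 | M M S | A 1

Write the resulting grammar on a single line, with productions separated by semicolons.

Directly left-recursive nonterminal: S.
For S: α = {L}, β = {1 3, L 3 A}. Rewrite as S → β S' and S' → α S' | ε.

S -> 1 3 S' | L 3 A S'; M -> 3 0 | 0 1 1; A -> 2 2 | L 0 0 | M; L -> 0 | M M S | A 1; S' -> L S' | ε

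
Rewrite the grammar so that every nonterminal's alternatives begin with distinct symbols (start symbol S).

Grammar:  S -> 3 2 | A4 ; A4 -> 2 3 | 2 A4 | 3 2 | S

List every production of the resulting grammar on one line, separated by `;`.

S -> 3 2 | A4; A4 -> 3 2 | S | 2 A4'; A4' -> 3 | A4

A4 has alternatives sharing prefix '2': factor to A4 → 2 A4' with A4' → 3 | A4.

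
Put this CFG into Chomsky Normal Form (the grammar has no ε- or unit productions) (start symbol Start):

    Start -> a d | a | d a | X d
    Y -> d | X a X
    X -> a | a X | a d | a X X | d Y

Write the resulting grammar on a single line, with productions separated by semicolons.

Start -> X1 X2 | a | X2 X1 | X X2; Y -> d | X Y1; X -> a | X1 X | X1 X2 | X1 Y2 | X2 Y; X1 -> a; X2 -> d; Y1 -> X1 X; Y2 -> X X

Introduce a nonterminal for each terminal appearing in a rule of length ≥ 2: X1 → a, X2 → d.
Binarize each right-hand side of length ≥ 3 by chaining fresh nonterminals (Y1, Y2, …): affected rules were Y → X X1 X; X → X1 X X.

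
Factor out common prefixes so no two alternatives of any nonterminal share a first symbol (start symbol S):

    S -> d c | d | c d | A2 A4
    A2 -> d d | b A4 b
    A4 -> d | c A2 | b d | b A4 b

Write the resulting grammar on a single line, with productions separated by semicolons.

S has alternatives sharing prefix 'd': factor to S → d S' with S' → c | ε.
A4 has alternatives sharing prefix 'b': factor to A4 → b A4' with A4' → d | A4 b.

S -> c d | A2 A4 | d S'; A2 -> d d | b A4 b; A4 -> d | c A2 | b A4'; S' -> c | ε; A4' -> d | A4 b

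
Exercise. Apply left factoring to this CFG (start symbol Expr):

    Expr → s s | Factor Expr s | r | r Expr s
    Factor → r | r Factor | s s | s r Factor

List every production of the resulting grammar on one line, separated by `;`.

Expr has alternatives sharing prefix 'r': factor to Expr → r Expr1 with Expr1 → ε | Expr s.
Factor has alternatives sharing prefix 'r': factor to Factor → r Factor1 with Factor1 → ε | Factor.
Factor has alternatives sharing prefix 's': factor to Factor → s Factor2 with Factor2 → s | r Factor.

Expr → s s | Factor Expr s | r Expr1; Factor → r Factor1 | s Factor2; Expr1 → ε | Expr s; Factor1 → ε | Factor; Factor2 → s | r Factor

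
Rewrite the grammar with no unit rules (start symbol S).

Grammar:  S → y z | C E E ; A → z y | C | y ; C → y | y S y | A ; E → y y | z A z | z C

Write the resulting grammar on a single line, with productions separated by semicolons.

S → y z | C E E; A → y | y S y | z y; C → y | y S y | z y; E → y y | z A z | z C

Unit pairs: A ⇒* {C}; C ⇒* {A}.
For every A with A ⇒* B via unit rules, add B's non-unit alternatives to A; then delete every rule of the form X → Y.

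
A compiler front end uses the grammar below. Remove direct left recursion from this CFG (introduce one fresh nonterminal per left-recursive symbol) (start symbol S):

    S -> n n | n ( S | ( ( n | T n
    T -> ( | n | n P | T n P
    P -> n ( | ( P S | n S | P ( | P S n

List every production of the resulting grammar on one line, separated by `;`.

Left recursion appears on T, P.
For T: α = {n P}, β = {(, n, n P}. Rewrite as T → β T' and T' → α T' | ε.
For P: α = {(, S n}, β = {n (, ( P S, n S}. Rewrite as P → β P' and P' → α P' | ε.

S -> n n | n ( S | ( ( n | T n; T -> ( T' | n T' | n P T'; P -> n ( P' | ( P S P' | n S P'; T' -> n P T' | ε; P' -> ( P' | S n P' | ε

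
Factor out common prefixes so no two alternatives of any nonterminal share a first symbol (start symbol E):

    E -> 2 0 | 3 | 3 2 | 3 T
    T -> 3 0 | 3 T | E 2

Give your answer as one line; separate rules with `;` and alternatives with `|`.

E has alternatives sharing prefix '3': factor to E → 3 E' with E' → ε | 2 | T.
T has alternatives sharing prefix '3': factor to T → 3 T' with T' → 0 | T.

E -> 2 0 | 3 E'; T -> E 2 | 3 T'; E' -> ε | 2 | T; T' -> 0 | T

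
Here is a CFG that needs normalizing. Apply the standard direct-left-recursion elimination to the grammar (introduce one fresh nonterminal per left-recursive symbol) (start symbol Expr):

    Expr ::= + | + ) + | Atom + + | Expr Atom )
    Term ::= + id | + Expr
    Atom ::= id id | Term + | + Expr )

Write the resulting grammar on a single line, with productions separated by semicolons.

Directly left-recursive nonterminal: Expr.
For Expr: α = {Atom )}, β = {+, + ) +, Atom + +}. Rewrite as Expr → β Expr1 and Expr1 → α Expr1 | ε.

Expr ::= + Expr1 | + ) + Expr1 | Atom + + Expr1; Term ::= + id | + Expr; Atom ::= id id | Term + | + Expr ); Expr1 ::= Atom ) Expr1 | eps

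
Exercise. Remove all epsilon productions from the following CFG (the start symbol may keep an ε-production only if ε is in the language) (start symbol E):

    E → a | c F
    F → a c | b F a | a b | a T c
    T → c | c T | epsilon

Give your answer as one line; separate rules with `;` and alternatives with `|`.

E → a | c F; F → a c | b F a | a b | a T c; T → c | c T

Nullable nonterminals: {T}.
ε ∉ L(G), so no ε-production is kept.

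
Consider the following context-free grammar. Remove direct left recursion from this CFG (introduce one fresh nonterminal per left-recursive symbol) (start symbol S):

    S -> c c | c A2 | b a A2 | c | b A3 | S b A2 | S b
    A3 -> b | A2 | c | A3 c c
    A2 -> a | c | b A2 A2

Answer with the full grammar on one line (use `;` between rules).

S, A3 are directly left-recursive.
For S: α = {b A2, b}, β = {c c, c A2, b a A2, c, b A3}. Rewrite as S → β S' and S' → α S' | ε.
For A3: α = {c c}, β = {b, A2, c}. Rewrite as A3 → β A3' and A3' → α A3' | ε.

S -> c c S' | c A2 S' | b a A2 S' | c S' | b A3 S'; A3 -> b A3' | A2 A3' | c A3'; A2 -> a | c | b A2 A2; S' -> b A2 S' | b S' | ε; A3' -> c c A3' | ε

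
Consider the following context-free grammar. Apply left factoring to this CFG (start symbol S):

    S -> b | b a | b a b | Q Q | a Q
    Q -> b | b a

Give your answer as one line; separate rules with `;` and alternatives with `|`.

S has alternatives sharing prefix 'b': factor to S → b S' with S' → ε | a | a b.
Q has alternatives sharing prefix 'b': factor to Q → b Q' with Q' → ε | a.
S' has alternatives sharing prefix 'a': factor to S' → a S'' with S'' → ε | b.

S -> Q Q | a Q | b S'; Q -> b Q'; S' -> epsilon | a S''; Q' -> epsilon | a; S'' -> epsilon | b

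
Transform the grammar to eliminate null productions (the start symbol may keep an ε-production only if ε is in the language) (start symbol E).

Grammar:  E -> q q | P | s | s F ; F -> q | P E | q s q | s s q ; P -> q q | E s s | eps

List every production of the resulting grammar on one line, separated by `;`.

Nullable set = {E, F, P}.
ε ∈ L(G) since E is nullable, so keep E → ε.
For each production, add variants omitting each subset of nullable occurrences: F → P E gives P E | P | E. P → E s s gives E s s | s s.

E -> q q | P | s | s F | ε; F -> q | P E | P | E | q s q | s s q; P -> q q | E s s | s s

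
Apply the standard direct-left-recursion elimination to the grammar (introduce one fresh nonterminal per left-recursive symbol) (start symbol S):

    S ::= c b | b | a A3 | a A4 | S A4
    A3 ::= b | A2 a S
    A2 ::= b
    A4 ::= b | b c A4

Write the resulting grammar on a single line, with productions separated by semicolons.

Left recursion appears on S.
For S: α = {A4}, β = {c b, b, a A3, a A4}. Rewrite as S → β S' and S' → α S' | ε.

S ::= c b S' | b S' | a A3 S' | a A4 S'; A3 ::= b | A2 a S; A2 ::= b; A4 ::= b | b c A4; S' ::= A4 S' | ε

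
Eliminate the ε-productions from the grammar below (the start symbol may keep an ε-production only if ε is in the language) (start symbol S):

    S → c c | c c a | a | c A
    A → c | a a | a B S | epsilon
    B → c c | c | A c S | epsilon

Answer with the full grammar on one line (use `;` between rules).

The nullable symbols are {A, B}.
ε ∉ L(G), so no ε-production is kept.
Expand every rule over subsets of its nullable positions: S → c A gives c A | c. A → a B S gives a B S | a S. B → A c S gives A c S | c S.

S → c c | c c a | a | c A | c; A → c | a a | a B S | a S; B → c c | c | A c S | c S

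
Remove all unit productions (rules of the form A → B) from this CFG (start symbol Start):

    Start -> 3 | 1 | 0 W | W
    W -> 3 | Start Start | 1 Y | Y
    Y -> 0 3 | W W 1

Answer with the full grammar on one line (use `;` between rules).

Unit pairs: Start ⇒* {W, Y}; W ⇒* {Y}.
For every A with A ⇒* B via unit rules, add B's non-unit alternatives to A; then delete every rule of the form X → Y.

Start -> 3 | 1 | 0 W | 0 3 | W W 1 | Start Start | 1 Y; W -> 0 3 | W W 1 | 3 | Start Start | 1 Y; Y -> 0 3 | W W 1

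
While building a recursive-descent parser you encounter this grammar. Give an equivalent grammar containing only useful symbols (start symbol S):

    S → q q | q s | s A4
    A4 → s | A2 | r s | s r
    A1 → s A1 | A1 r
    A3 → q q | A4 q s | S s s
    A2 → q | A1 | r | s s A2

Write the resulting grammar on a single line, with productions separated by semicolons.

S → q q | q s | s A4; A4 → s | A2 | r s | s r; A2 → q | r | s s A2

Generating nonterminals: {A2, A3, A4, S}.
Reachable from S after that: {A2, A4, S}.
Removed useless symbols: {A1, A3} and every production mentioning them.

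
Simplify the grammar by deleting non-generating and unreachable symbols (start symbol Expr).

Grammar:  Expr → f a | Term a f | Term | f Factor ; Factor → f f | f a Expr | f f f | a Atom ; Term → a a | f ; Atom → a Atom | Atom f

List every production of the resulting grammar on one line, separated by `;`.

Expr → f a | Term a f | Term | f Factor; Factor → f f | f a Expr | f f f; Term → a a | f

Generating nonterminals: {Expr, Factor, Term}.
Reachable from Expr after that: {Expr, Factor, Term}.
Removed useless symbols: {Atom} and every production mentioning them.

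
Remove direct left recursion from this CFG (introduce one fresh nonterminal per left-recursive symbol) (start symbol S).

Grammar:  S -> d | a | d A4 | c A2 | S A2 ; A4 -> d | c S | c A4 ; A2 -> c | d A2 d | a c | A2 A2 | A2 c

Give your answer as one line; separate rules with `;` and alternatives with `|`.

S -> d S' | a S' | d A4 S' | c A2 S'; A4 -> d | c S | c A4; A2 -> c A2' | d A2 d A2' | a c A2'; S' -> A2 S' | ε; A2' -> A2 A2' | c A2' | ε

Left recursion appears on S, A2.
For S: α = {A2}, β = {d, a, d A4, c A2}. Rewrite as S → β S' and S' → α S' | ε.
For A2: α = {A2, c}, β = {c, d A2 d, a c}. Rewrite as A2 → β A2' and A2' → α A2' | ε.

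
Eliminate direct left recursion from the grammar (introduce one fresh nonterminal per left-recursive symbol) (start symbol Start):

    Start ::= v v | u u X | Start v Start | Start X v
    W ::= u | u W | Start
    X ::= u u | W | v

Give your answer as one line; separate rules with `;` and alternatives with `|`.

Directly left-recursive nonterminal: Start.
For Start: α = {v Start, X v}, β = {v v, u u X}. Rewrite as Start → β Start1 and Start1 → α Start1 | ε.

Start ::= v v Start1 | u u X Start1; W ::= u | u W | Start; X ::= u u | W | v; Start1 ::= v Start Start1 | X v Start1 | eps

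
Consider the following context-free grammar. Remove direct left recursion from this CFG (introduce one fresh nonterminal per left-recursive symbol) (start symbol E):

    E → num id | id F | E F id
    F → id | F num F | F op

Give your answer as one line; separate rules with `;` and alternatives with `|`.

Left recursion appears on E, F.
For E: α = {F id}, β = {num id, id F}. Rewrite as E → β E' and E' → α E' | ε.
For F: α = {num F, op}, β = {id}. Rewrite as F → β F' and F' → α F' | ε.

E → num id E' | id F E'; F → id F'; E' → F id E' | ε; F' → num F F' | op F' | ε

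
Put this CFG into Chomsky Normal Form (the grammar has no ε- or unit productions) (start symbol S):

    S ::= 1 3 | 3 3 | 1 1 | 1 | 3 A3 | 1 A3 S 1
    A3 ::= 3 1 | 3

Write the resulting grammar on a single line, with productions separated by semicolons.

Introduce a nonterminal for each terminal appearing in a rule of length ≥ 2: X1 → 1, X2 → 3.
Binarize each right-hand side of length ≥ 3 by chaining fresh nonterminals (Y1, Y2, …): affected rules were S → X1 A3 S X1.

S ::= X1 X2 | X2 X2 | X1 X1 | 1 | X2 A3 | X1 Y1; A3 ::= X2 X1 | 3; X1 ::= 1; X2 ::= 3; Y1 ::= A3 Y2; Y2 ::= S X1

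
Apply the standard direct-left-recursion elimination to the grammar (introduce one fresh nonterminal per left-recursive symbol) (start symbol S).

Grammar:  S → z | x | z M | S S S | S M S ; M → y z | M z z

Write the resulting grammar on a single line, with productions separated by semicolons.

S → z S' | x S' | z M S'; M → y z M'; S' → S S S' | M S S' | ε; M' → z z M' | ε

Directly left-recursive nonterminals: S, M.
For S: α = {S S, M S}, β = {z, x, z M}. Rewrite as S → β S' and S' → α S' | ε.
For M: α = {z z}, β = {y z}. Rewrite as M → β M' and M' → α M' | ε.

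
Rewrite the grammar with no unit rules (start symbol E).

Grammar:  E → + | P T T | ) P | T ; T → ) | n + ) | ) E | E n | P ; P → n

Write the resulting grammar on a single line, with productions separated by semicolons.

Unit pairs: E ⇒* {P, T}; T ⇒* {P}.
Replace each nonterminal's rules with the union of the non-unit rules of every nonterminal it unit-derives.

E → + | P T T | ) P | n | ) | n + ) | ) E | E n; T → n | ) | n + ) | ) E | E n; P → n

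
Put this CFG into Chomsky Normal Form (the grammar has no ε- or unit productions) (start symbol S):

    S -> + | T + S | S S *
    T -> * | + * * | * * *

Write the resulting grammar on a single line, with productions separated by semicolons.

Introduce a nonterminal for each terminal appearing in a rule of length ≥ 2: X1 → +, X2 → *.
Binarize each right-hand side of length ≥ 3 by chaining fresh nonterminals (Y1, Y2, …): affected rules were S → T X1 S; S → S S X2; T → X1 X2 X2; T → X2 X2 X2.

S -> + | T Y1 | S Y2; T -> * | X1 Y3 | X2 Y4; X1 -> +; X2 -> *; Y1 -> X1 S; Y2 -> S X2; Y3 -> X2 X2; Y4 -> X2 X2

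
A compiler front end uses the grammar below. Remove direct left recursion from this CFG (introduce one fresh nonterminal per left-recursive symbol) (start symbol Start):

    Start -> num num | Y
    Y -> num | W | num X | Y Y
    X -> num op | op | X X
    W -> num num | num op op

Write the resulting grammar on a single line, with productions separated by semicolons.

Start -> num num | Y; Y -> num Y1 | W Y1 | num X Y1; X -> num op X1 | op X1; W -> num num | num op op; Y1 -> Y Y1 | ε; X1 -> X X1 | ε

Y, X are directly left-recursive.
For Y: α = {Y}, β = {num, W, num X}. Rewrite as Y → β Y1 and Y1 → α Y1 | ε.
For X: α = {X}, β = {num op, op}. Rewrite as X → β X1 and X1 → α X1 | ε.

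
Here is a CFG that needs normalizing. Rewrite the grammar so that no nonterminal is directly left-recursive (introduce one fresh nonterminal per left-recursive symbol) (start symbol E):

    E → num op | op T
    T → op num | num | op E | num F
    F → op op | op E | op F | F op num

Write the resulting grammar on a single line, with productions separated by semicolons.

F is directly left-recursive.
For F: α = {op num}, β = {op op, op E, op F}. Rewrite as F → β F' and F' → α F' | ε.

E → num op | op T; T → op num | num | op E | num F; F → op op F' | op E F' | op F F'; F' → op num F' | ε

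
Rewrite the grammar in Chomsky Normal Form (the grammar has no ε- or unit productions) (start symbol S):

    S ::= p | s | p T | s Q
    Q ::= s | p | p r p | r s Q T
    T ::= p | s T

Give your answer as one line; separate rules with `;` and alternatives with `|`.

S ::= p | s | X1 T | X2 Q; Q ::= s | p | X1 Y1 | X3 Y2; T ::= p | X2 T; X1 ::= p; X2 ::= s; X3 ::= r; Y1 ::= X3 X1; Y2 ::= X2 Y3; Y3 ::= Q T

Introduce a nonterminal for each terminal appearing in a rule of length ≥ 2: X1 → p, X2 → s, X3 → r.
Binarize each right-hand side of length ≥ 3 by chaining fresh nonterminals (Y1, Y2, …): affected rules were Q → X1 X3 X1; Q → X3 X2 Q T.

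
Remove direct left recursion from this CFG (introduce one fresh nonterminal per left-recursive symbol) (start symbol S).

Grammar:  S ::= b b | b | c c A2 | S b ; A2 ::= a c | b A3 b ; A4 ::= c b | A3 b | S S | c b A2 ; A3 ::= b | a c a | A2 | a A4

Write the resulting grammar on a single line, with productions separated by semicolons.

S ::= b b S' | b S' | c c A2 S'; A2 ::= a c | b A3 b; A4 ::= c b | A3 b | S S | c b A2; A3 ::= b | a c a | A2 | a A4; S' ::= b S' | ε

Directly left-recursive nonterminal: S.
For S: α = {b}, β = {b b, b, c c A2}. Rewrite as S → β S' and S' → α S' | ε.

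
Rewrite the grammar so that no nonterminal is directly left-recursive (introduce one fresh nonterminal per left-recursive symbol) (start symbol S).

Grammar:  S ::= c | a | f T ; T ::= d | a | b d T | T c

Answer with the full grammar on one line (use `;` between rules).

T is directly left-recursive.
For T: α = {c}, β = {d, a, b d T}. Rewrite as T → β T' and T' → α T' | ε.

S ::= c | a | f T; T ::= d T' | a T' | b d T T'; T' ::= c T' | ε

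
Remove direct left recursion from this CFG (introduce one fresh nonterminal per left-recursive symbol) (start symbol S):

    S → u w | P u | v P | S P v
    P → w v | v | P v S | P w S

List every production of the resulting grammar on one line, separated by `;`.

S, P are directly left-recursive.
For S: α = {P v}, β = {u w, P u, v P}. Rewrite as S → β S' and S' → α S' | ε.
For P: α = {v S, w S}, β = {w v, v}. Rewrite as P → β P' and P' → α P' | ε.

S → u w S' | P u S' | v P S'; P → w v P' | v P'; S' → P v S' | ε; P' → v S P' | w S P' | ε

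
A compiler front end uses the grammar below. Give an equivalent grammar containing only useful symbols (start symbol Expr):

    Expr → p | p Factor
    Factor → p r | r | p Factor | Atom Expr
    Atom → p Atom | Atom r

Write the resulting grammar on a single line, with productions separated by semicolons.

Generating nonterminals: {Expr, Factor}.
Reachable from Expr after that: {Expr, Factor}.
Removed useless symbols: {Atom} and every production mentioning them.

Expr → p | p Factor; Factor → p r | r | p Factor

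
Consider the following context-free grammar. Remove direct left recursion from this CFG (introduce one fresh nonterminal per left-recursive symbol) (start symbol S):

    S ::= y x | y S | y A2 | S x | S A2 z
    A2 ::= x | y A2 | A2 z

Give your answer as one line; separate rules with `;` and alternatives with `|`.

S ::= y x S' | y S S' | y A2 S'; A2 ::= x A2' | y A2 A2'; S' ::= x S' | A2 z S' | ε; A2' ::= z A2' | ε

Directly left-recursive nonterminals: S, A2.
For S: α = {x, A2 z}, β = {y x, y S, y A2}. Rewrite as S → β S' and S' → α S' | ε.
For A2: α = {z}, β = {x, y A2}. Rewrite as A2 → β A2' and A2' → α A2' | ε.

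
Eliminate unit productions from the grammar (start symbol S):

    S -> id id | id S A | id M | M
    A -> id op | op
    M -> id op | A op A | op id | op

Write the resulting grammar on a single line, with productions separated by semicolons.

S -> id id | id S A | id M | id op | A op A | op id | op; A -> id op | op; M -> id op | A op A | op id | op

Unit pairs: S ⇒* {M}.
Replace each nonterminal's rules with the union of the non-unit rules of every nonterminal it unit-derives.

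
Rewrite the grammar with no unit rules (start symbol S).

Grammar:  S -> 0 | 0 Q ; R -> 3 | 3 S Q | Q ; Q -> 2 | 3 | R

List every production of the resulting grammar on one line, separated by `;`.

Unit pairs: Q ⇒* {R}; R ⇒* {Q}.
Replace each nonterminal's rules with the union of the non-unit rules of every nonterminal it unit-derives.

S -> 0 | 0 Q; R -> 2 | 3 | 3 S Q; Q -> 3 | 3 S Q | 2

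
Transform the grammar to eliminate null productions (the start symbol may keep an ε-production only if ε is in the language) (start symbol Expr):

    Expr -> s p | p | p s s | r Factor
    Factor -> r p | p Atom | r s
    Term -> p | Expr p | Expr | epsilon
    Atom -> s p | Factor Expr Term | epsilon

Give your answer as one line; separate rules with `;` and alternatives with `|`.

Nullable set = {Atom, Term}.
ε ∉ L(G), so no ε-production is kept.
For each production, add variants omitting each subset of nullable occurrences: Factor → p Atom gives p Atom | p. Atom → Factor Expr Term gives Factor Expr Term | Factor Expr.

Expr -> s p | p | p s s | r Factor; Factor -> r p | p Atom | p | r s; Term -> p | Expr p | Expr; Atom -> s p | Factor Expr Term | Factor Expr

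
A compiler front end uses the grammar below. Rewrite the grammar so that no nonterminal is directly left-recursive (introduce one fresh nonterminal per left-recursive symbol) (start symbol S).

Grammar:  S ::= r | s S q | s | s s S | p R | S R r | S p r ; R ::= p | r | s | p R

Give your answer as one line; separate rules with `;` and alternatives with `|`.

S ::= r S' | s S q S' | s S' | s s S S' | p R S'; R ::= p | r | s | p R; S' ::= R r S' | p r S' | ε

Left recursion appears on S.
For S: α = {R r, p r}, β = {r, s S q, s, s s S, p R}. Rewrite as S → β S' and S' → α S' | ε.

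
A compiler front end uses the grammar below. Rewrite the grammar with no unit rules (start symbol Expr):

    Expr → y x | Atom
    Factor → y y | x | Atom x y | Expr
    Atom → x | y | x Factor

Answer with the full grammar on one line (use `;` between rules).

Unit pairs: Expr ⇒* {Atom}; Factor ⇒* {Atom, Expr}.
For each unit pair (A, B), copy every non-unit production of B to A, then drop all unit productions.

Expr → x | y | x Factor | y x; Factor → x | y | x Factor | y y | Atom x y | y x; Atom → x | y | x Factor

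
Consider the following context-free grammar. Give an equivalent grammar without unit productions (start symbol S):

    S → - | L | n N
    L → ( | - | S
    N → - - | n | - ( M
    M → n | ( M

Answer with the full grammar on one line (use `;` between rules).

S → ( | - | n N; L → ( | - | n N; N → - - | n | - ( M; M → n | ( M

Unit pairs: L ⇒* {S}; S ⇒* {L}.
Replace each nonterminal's rules with the union of the non-unit rules of every nonterminal it unit-derives.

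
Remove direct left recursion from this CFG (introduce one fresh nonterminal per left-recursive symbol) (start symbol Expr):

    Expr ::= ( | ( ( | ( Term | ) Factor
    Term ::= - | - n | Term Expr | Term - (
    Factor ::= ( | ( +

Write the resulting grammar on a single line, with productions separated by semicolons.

Left recursion appears on Term.
For Term: α = {Expr, - (}, β = {-, - n}. Rewrite as Term → β Term1 and Term1 → α Term1 | ε.

Expr ::= ( | ( ( | ( Term | ) Factor; Term ::= - Term1 | - n Term1; Factor ::= ( | ( +; Term1 ::= Expr Term1 | - ( Term1 | ε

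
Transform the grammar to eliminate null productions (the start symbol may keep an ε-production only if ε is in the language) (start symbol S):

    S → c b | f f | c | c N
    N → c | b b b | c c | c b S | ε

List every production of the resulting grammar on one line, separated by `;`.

S → c b | f f | c | c N; N → c | b b b | c c | c b S

The nullable symbols are {N}.
ε ∉ L(G), so no ε-production is kept.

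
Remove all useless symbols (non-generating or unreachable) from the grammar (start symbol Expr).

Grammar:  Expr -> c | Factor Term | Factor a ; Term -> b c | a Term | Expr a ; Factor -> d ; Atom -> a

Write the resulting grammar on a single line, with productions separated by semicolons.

Expr -> c | Factor Term | Factor a; Term -> b c | a Term | Expr a; Factor -> d

Generating nonterminals: {Atom, Expr, Factor, Term}.
Reachable from Expr after that: {Expr, Factor, Term}.
Removed useless symbols: {Atom} and every production mentioning them.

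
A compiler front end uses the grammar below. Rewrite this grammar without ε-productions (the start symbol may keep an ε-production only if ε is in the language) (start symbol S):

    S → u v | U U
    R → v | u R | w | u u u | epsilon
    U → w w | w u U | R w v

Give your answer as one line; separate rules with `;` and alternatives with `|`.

Nullable set = {R}.
ε ∉ L(G), so no ε-production is kept.
Add the nullable-subset variants: R → u R gives u R | u. U → R w v gives R w v | w v.

S → u v | U U; R → v | u R | u | w | u u u; U → w w | w u U | R w v | w v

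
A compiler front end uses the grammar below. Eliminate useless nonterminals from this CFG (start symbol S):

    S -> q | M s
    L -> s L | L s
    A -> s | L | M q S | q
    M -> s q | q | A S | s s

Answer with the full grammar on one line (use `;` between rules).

S -> q | M s; A -> s | M q S | q; M -> s q | q | A S | s s

Generating nonterminals: {A, M, S}.
Reachable from S after that: {A, M, S}.
Removed useless symbols: {L} and every production mentioning them.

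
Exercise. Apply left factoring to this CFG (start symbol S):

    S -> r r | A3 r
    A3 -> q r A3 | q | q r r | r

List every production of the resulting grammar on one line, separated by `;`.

S -> r r | A3 r; A3 -> r | q A3'; A3' -> epsilon | r A3''; A3'' -> A3 | r

A3 has alternatives sharing prefix 'q': factor to A3 → q A3' with A3' → r A3 | ε | r r.
A3' has alternatives sharing prefix 'r': factor to A3' → r A3'' with A3'' → A3 | r.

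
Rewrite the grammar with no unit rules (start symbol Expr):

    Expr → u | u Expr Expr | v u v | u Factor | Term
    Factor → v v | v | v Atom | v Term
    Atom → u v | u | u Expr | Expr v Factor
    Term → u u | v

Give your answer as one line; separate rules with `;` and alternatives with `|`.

Unit pairs: Expr ⇒* {Term}.
For each unit pair (A, B), copy every non-unit production of B to A, then drop all unit productions.

Expr → u u | v | u | u Expr Expr | v u v | u Factor; Factor → v v | v | v Atom | v Term; Atom → u v | u | u Expr | Expr v Factor; Term → u u | v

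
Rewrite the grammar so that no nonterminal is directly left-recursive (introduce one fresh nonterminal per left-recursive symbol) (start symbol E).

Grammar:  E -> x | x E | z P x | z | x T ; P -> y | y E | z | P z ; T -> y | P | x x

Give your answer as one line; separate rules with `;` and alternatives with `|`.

Left recursion appears on P.
For P: α = {z}, β = {y, y E, z}. Rewrite as P → β P' and P' → α P' | ε.

E -> x | x E | z P x | z | x T; P -> y P' | y E P' | z P'; T -> y | P | x x; P' -> z P' | ε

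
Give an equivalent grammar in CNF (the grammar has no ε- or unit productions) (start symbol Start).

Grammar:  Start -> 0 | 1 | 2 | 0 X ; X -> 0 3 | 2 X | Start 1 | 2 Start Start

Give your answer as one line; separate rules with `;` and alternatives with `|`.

Introduce a nonterminal for each terminal appearing in a rule of length ≥ 2: X1 → 0, X2 → 3, X3 → 2, X4 → 1.
Binarize each right-hand side of length ≥ 3 by chaining fresh nonterminals (Y1, Y2, …): affected rules were X → X3 Start Start.

Start -> 0 | 1 | 2 | X1 X; X -> X1 X2 | X3 X | Start X4 | X3 Y1; X1 -> 0; X2 -> 3; X3 -> 2; X4 -> 1; Y1 -> Start Start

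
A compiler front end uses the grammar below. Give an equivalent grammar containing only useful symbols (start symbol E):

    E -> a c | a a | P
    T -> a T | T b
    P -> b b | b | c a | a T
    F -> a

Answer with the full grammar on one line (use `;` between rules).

Generating nonterminals: {E, F, P}.
Reachable from E after that: {E, P}.
Removed useless symbols: {F, T} and every production mentioning them.

E -> a c | a a | P; P -> b b | b | c a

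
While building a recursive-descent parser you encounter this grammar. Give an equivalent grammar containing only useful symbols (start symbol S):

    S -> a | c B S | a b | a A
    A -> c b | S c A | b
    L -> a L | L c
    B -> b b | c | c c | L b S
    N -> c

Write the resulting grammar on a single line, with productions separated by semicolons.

Generating nonterminals: {A, B, N, S}.
Reachable from S after that: {A, B, S}.
Removed useless symbols: {L, N} and every production mentioning them.

S -> a | c B S | a b | a A; A -> c b | S c A | b; B -> b b | c | c c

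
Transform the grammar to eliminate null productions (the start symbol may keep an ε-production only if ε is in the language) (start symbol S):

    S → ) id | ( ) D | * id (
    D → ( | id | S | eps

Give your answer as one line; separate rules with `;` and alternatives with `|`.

S → ) id | ( ) D | ( ) | * id (; D → ( | id | S

Nullable set = {D}.
ε ∉ L(G), so no ε-production is kept.
For each production, add variants omitting each subset of nullable occurrences: S → ( ) D gives ( ) D | ( ).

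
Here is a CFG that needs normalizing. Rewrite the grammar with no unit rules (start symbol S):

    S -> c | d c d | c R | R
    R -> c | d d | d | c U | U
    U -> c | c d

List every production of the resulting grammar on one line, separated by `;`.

S -> c | c d | d c d | c R | d d | d | c U; R -> c | c d | d d | d | c U; U -> c | c d

Unit pairs: R ⇒* {U}; S ⇒* {R, U}.
Replace each nonterminal's rules with the union of the non-unit rules of every nonterminal it unit-derives.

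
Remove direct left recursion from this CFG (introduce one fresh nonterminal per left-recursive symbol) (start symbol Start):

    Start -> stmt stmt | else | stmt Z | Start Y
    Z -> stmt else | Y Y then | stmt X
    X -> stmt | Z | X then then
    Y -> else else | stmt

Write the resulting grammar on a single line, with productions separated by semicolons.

Directly left-recursive nonterminals: Start, X.
For Start: α = {Y}, β = {stmt stmt, else, stmt Z}. Rewrite as Start → β Start1 and Start1 → α Start1 | ε.
For X: α = {then then}, β = {stmt, Z}. Rewrite as X → β X1 and X1 → α X1 | ε.

Start -> stmt stmt Start1 | else Start1 | stmt Z Start1; Z -> stmt else | Y Y then | stmt X; X -> stmt X1 | Z X1; Y -> else else | stmt; Start1 -> Y Start1 | ε; X1 -> then then X1 | ε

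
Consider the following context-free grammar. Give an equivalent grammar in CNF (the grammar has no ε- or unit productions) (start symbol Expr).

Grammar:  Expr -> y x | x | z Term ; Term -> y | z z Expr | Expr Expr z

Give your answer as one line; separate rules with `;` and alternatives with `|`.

Introduce a nonterminal for each terminal appearing in a rule of length ≥ 2: X1 → y, X2 → x, X3 → z.
Binarize each right-hand side of length ≥ 3 by chaining fresh nonterminals (Y1, Y2, …): affected rules were Term → X3 X3 Expr; Term → Expr Expr X3.

Expr -> X1 X2 | x | X3 Term; Term -> y | X3 Y1 | Expr Y2; X1 -> y; X2 -> x; X3 -> z; Y1 -> X3 Expr; Y2 -> Expr X3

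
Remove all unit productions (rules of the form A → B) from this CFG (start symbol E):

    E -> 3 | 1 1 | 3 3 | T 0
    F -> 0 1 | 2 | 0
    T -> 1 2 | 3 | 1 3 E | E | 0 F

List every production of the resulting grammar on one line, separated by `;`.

E -> 3 | 1 1 | 3 3 | T 0; F -> 0 1 | 2 | 0; T -> 3 | 1 1 | 3 3 | T 0 | 1 2 | 1 3 E | 0 F

Unit pairs: T ⇒* {E}.
For every A with A ⇒* B via unit rules, add B's non-unit alternatives to A; then delete every rule of the form X → Y.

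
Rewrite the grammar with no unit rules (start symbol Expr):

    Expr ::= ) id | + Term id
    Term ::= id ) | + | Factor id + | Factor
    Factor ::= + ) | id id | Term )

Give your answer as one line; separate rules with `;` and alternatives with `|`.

Unit pairs: Term ⇒* {Factor}.
For every A with A ⇒* B via unit rules, add B's non-unit alternatives to A; then delete every rule of the form X → Y.

Expr ::= ) id | + Term id; Term ::= id ) | + | Factor id + | + ) | id id | Term ); Factor ::= + ) | id id | Term )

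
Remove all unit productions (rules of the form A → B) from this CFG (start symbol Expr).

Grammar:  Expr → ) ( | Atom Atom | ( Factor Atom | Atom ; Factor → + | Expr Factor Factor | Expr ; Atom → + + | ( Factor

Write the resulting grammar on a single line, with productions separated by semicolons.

Expr → + + | ( Factor | ) ( | Atom Atom | ( Factor Atom; Factor → + + | ( Factor | + | Expr Factor Factor | ) ( | Atom Atom | ( Factor Atom; Atom → + + | ( Factor

Unit pairs: Expr ⇒* {Atom}; Factor ⇒* {Atom, Expr}.
Replace each nonterminal's rules with the union of the non-unit rules of every nonterminal it unit-derives.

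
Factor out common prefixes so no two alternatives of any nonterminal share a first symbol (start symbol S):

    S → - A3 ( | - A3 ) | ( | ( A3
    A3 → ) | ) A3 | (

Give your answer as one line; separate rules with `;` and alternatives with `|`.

S has alternatives sharing prefix '- A3': factor to S → - A3 S' with S' → ( | ).
S has alternatives sharing prefix '(': factor to S → ( S'' with S'' → ε | A3.
A3 has alternatives sharing prefix ')': factor to A3 → ) A3' with A3' → ε | A3.

S → - A3 S' | ( S''; A3 → ( | ) A3'; S' → ( | ); S'' → epsilon | A3; A3' → epsilon | A3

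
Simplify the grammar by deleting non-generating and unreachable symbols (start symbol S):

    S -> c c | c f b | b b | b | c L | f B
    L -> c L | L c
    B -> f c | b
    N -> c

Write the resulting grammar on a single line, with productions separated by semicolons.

Generating nonterminals: {B, N, S}.
Reachable from S after that: {B, S}.
Removed useless symbols: {L, N} and every production mentioning them.

S -> c c | c f b | b b | b | f B; B -> f c | b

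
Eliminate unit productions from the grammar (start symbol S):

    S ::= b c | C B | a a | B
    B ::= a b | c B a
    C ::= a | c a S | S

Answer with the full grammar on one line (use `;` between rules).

Unit pairs: C ⇒* {B, S}; S ⇒* {B}.
For every A with A ⇒* B via unit rules, add B's non-unit alternatives to A; then delete every rule of the form X → Y.

S ::= a b | c B a | b c | C B | a a; B ::= a b | c B a; C ::= a b | c B a | a | c a S | b c | C B | a a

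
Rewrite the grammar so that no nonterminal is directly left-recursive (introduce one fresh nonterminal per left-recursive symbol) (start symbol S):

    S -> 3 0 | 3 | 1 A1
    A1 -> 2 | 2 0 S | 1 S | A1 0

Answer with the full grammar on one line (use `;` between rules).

Directly left-recursive nonterminal: A1.
For A1: α = {0}, β = {2, 2 0 S, 1 S}. Rewrite as A1 → β A1' and A1' → α A1' | ε.

S -> 3 0 | 3 | 1 A1; A1 -> 2 A1' | 2 0 S A1' | 1 S A1'; A1' -> 0 A1' | epsilon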